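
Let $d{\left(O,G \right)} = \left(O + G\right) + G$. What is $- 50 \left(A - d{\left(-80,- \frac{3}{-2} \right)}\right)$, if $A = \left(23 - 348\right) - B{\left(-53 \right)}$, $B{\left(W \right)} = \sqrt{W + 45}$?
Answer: $12400 + 100 i \sqrt{2} \approx 12400.0 + 141.42 i$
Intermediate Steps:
$B{\left(W \right)} = \sqrt{45 + W}$
$d{\left(O,G \right)} = O + 2 G$ ($d{\left(O,G \right)} = \left(G + O\right) + G = O + 2 G$)
$A = -325 - 2 i \sqrt{2}$ ($A = \left(23 - 348\right) - \sqrt{45 - 53} = \left(23 - 348\right) - \sqrt{-8} = -325 - 2 i \sqrt{2} \approx -325.0 - 2.8284 i$)
$- 50 \left(A - d{\left(-80,- \frac{3}{-2} \right)}\right) = - 50 \left(\left(-325 - 2 i \sqrt{2}\right) - \left(-80 + 2 \left(- \frac{3}{-2}\right)\right)\right) = - 50 \left(\left(-325 - 2 i \sqrt{2}\right) - \left(-80 + 2 \left(\left(-3\right) \left(- \frac{1}{2}\right)\right)\right)\right) = - 50 \left(\left(-325 - 2 i \sqrt{2}\right) - \left(-80 + 2 \cdot \frac{3}{2}\right)\right) = - 50 \left(\left(-325 - 2 i \sqrt{2}\right) - \left(-80 + 3\right)\right) = - 50 \left(\left(-325 - 2 i \sqrt{2}\right) - -77\right) = - 50 \left(\left(-325 - 2 i \sqrt{2}\right) + 77\right) = - 50 \left(-248 - 2 i \sqrt{2}\right) = 12400 + 100 i \sqrt{2}$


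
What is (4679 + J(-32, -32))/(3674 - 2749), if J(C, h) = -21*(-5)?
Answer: 4784/925 ≈ 5.1719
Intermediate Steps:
J(C, h) = 105
(4679 + J(-32, -32))/(3674 - 2749) = (4679 + 105)/(3674 - 2749) = 4784/925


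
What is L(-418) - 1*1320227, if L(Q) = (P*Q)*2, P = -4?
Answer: -1316883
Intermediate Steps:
L(Q) = -8*Q (L(Q) = -4*Q*2 = -8*Q)
L(-418) - 1*1320227 = -8*(-418) - 1*1320227 = 3344 - 1320227 = -1316883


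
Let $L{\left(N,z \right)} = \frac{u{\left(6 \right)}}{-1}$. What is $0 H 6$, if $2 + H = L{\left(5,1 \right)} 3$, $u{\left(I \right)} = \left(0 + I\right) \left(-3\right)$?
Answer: $0$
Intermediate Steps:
$u{\left(I \right)} = - 3 I$ ($u{\left(I \right)} = I \left(-3\right) = - 3 I$)
$L{\left(N,z \right)} = 18$ ($L{\left(N,z \right)} = \frac{\left(-3\right) 6}{-1} = \left(-18\right) \left(-1\right) = 18$)
$H = 52$ ($H = -2 + 18 \cdot 3 = -2 + 54 = 52$)
$0 H 6 = 0 \cdot 52 \cdot 6 = 0 \cdot 6 = 0$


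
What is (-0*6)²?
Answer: 0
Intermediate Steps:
(-0*6)² = (-3*0*6)² = (0*6)² = 0² = 0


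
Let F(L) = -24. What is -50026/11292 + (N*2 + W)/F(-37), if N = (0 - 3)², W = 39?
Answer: -153689/22584 ≈ -6.8052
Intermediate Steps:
N = 9 (N = (-3)² = 9)
-50026/11292 + (N*2 + W)/F(-37) = -50026/11292 + (9*2 + 39)/(-24) = -50026*1/11292 + (18 + 39)*(-1/24) = -25013/5646 + 57*(-1/24) = -25013/5646 - 19/8 = -153689/22584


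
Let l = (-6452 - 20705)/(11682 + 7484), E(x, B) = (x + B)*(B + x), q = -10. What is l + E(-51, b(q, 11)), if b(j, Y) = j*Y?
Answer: 496774729/19166 ≈ 25920.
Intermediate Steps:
b(j, Y) = Y*j
E(x, B) = (B + x)² (E(x, B) = (B + x)*(B + x) = (B + x)²)
l = -27157/19166 ≈ -1.4169
l + E(-51, b(q, 11)) = -27157/19166 + (11*(-10) - 51)² = -27157/19166 + (-110 - 51)² = -27157/19166 + (-161)² = -27157/19166 + 25921 = 496774729/19166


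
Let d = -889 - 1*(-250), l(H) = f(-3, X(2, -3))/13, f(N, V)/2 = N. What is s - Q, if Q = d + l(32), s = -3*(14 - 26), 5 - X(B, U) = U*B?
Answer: 8781/13 ≈ 675.46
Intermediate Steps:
X(B, U) = 5 - B*U (X(B, U) = 5 - U*B = 5 - B*U)
f(N, V) = 2*N
l(H) = -6/13 (l(H) = (2*(-3))/13 = -6*1/13 = -6/13)
d = -639 (d = -889 + 250 = -639)
s = 36 (s = -3*(-12) = 36)
Q = -8313/13 (Q = -639 - 6/13 = -8313/13 ≈ -639.46)
s - Q = 36 - 1*(-8313/13) = 36 + 8313/13 = 8781/13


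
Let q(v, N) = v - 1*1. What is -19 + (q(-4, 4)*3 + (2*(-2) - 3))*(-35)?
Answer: 751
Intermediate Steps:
q(v, N) = -1 + v (q(v, N) = v - 1 = -1 + v)
-19 + (q(-4, 4)*3 + (2*(-2) - 3))*(-35) = -19 + ((-1 - 4)*3 + (2*(-2) - 3))*(-35) = -19 + (-5*3 + (-4 - 3))*(-35) = -19 + (-15 - 7)*(-35) = -19 - 22*(-35) = -19 + 770 = 751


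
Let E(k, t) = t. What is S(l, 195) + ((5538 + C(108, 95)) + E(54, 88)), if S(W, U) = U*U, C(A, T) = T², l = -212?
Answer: 52676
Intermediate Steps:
S(W, U) = U²
S(l, 195) + ((5538 + C(108, 95)) + E(54, 88)) = 195² + ((5538 + 95²) + 88) = 38025 + ((5538 + 9025) + 88) = 38025 + (14563 + 88) = 38025 + 14651 = 52676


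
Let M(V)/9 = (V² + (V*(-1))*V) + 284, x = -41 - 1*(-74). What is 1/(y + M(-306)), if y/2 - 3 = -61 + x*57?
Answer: 1/6202 ≈ 0.00016124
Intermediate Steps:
x = 33 (x = -41 + 74 = 33)
y = 3646 (y = 6 + 2*(-61 + 33*57) = 6 + 2*(-61 + 1881) = 6 + 2*1820 = 6 + 3640 = 3646)
M(V) = 2556 (M(V) = 9*((V² + (V*(-1))*V) + 284) = 9*((V² + (-V)*V) + 284) = 9*((V² - V²) + 284) = 9*(0 + 284) = 9*284 = 2556)
1/(y + M(-306)) = 1/(3646 + 2556) = 1/6202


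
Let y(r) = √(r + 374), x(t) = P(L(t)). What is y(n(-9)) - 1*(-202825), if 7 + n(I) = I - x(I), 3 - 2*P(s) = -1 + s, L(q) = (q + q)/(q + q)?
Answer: 202825 + √1426/2 ≈ 2.0284e+5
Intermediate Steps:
L(q) = 1 (L(q) = (2*q)/((2*q)) = (2*q)*(1/(2*q)) = 1)
P(s) = 2 - s/2 (P(s) = 3/2 - (-1 + s)/2 = 3/2 + (½ - s/2) = 2 - s/2)
x(t) = 3/2 (x(t) = 2 - ½*1 = 2 - ½ = 3/2)
n(I) = -17/2 + I (n(I) = -7 + (I - 1*3/2) = -7 + (I - 3/2) = -7 + (-3/2 + I) = -17/2 + I)
y(r) = √(374 + r)
y(n(-9)) - 1*(-202825) = √(374 + (-17/2 - 9)) - 1*(-202825) = √(374 - 35/2) + 202825 = √(713/2) + 202825 = √1426/2 + 202825 = 202825 + √1426/2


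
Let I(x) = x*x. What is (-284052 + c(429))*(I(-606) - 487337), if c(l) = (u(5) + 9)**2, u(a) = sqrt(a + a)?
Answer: 34104000061 - 2161818*sqrt(10) ≈ 3.4097e+10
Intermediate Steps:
u(a) = sqrt(2)*sqrt(a) (u(a) = sqrt(2*a) = sqrt(2)*sqrt(a))
c(l) = (9 + sqrt(10))**2 (c(l) = (sqrt(2)*sqrt(5) + 9)**2 = (sqrt(10) + 9)**2 = (9 + sqrt(10))**2)
I(x) = x**2
(-284052 + c(429))*(I(-606) - 487337) = (-284052 + (9 + sqrt(10))**2)*((-606)**2 - 487337) = (-284052 + (9 + sqrt(10))**2)*(367236 - 487337) = (-284052 + (9 + sqrt(10))**2)*(-120101) = 34114929252 - 120101*(9 + sqrt(10))**2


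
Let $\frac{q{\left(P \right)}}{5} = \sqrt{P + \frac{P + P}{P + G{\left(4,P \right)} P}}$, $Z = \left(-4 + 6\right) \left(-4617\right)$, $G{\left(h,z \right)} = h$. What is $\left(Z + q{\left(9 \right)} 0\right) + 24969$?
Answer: $15735$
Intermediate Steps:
$Z = -9234$ ($Z = 2 \left(-4617\right) = -9234$)
$q{\left(P \right)} = 5 \sqrt{\frac{2}{5} + P}$ ($q{\left(P \right)} = 5 \sqrt{P + \frac{P + P}{P + 4 P}} = 5 \sqrt{P + \frac{2 P}{5 P}} = 5 \sqrt{P + 2 P \frac{1}{5 P}} = 5 \sqrt{P + \frac{2}{5}} = 5 \sqrt{\frac{2}{5} + P}$)
$\left(Z + q{\left(9 \right)} 0\right) + 24969 = \left(-9234 + \sqrt{10 + 25 \cdot 9} \cdot 0\right) + 24969 = \left(-9234 + \sqrt{10 + 225} \cdot 0\right) + 24969 = \left(-9234 + \sqrt{235} \cdot 0\right) + 24969 = \left(-9234 + 0\right) + 24969 = -9234 + 24969 = 15735$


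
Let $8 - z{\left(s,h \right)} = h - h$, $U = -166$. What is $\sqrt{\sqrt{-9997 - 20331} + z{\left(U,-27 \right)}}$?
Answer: $\sqrt{8 + 2 i \sqrt{7582}} \approx 9.5481 + 9.1196 i$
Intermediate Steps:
$z{\left(s,h \right)} = 8$ ($z{\left(s,h \right)} = 8 - \left(h - h\right) = 8 - 0 = 8 + 0 = 8$)
$\sqrt{\sqrt{-9997 - 20331} + z{\left(U,-27 \right)}} = \sqrt{\sqrt{-9997 - 20331} + 8} = \sqrt{\sqrt{-30328} + 8} = \sqrt{2 i \sqrt{7582} + 8} = \sqrt{8 + 2 i \sqrt{7582}}$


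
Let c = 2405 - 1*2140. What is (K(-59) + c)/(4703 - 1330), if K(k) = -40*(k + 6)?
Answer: 2385/3373 ≈ 0.70709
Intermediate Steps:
c = 265 (c = 2405 - 2140 = 265)
K(k) = -240 - 40*k (K(k) = -40*(6 + k) = -240 - 40*k)
(K(-59) + c)/(4703 - 1330) = ((-240 - 40*(-59)) + 265)/(4703 - 1330) = ((-240 + 2360) + 265)/3373 = (2120 + 265)*(1/3373) = 2385*(1/3373) = 2385/3373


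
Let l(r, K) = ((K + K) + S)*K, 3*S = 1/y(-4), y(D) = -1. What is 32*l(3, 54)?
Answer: 186048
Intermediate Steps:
S = -1/3 (S = (1/3)/(-1) = (1/3)*(-1) = -1/3 ≈ -0.33333)
l(r, K) = K*(-1/3 + 2*K) (l(r, K) = ((K + K) - 1/3)*K = (2*K - 1/3)*K = (-1/3 + 2*K)*K = K*(-1/3 + 2*K))
32*l(3, 54) = 32*((1/3)*54*(-1 + 6*54)) = 32*((1/3)*54*(-1 + 324)) = 32*((1/3)*54*323) = 32*5814 = 186048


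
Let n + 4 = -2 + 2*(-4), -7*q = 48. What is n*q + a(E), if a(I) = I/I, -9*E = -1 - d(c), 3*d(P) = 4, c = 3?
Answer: 97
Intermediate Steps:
d(P) = 4/3 (d(P) = (⅓)*4 = 4/3)
q = -48/7 (q = -⅐*48 = -48/7 ≈ -6.8571)
E = 7/27 (E = -(-1 - 1*4/3)/9 = -(-1 - 4/3)/9 = -⅑*(-7/3) = 7/27 ≈ 0.25926)
a(I) = 1
n = -14 (n = -4 + (-2 + 2*(-4)) = -4 + (-2 - 8) = -4 - 10 = -14)
n*q + a(E) = -14*(-48/7) + 1 = 96 + 1 = 97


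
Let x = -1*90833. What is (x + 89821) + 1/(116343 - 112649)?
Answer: -3738327/3694 ≈ -1012.0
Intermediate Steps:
x = -90833
(x + 89821) + 1/(116343 - 112649) = (-90833 + 89821) + 1/(116343 - 112649) = -1012 + 1/3694 = -3738327/3694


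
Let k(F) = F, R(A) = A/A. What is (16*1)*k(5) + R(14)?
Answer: 81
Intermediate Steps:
R(A) = 1
(16*1)*k(5) + R(14) = (16*1)*5 + 1 = 16*5 + 1 = 80 + 1 = 81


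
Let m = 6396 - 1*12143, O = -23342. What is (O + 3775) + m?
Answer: -25314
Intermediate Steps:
m = -5747 (m = 6396 - 12143 = -5747)
(O + 3775) + m = (-23342 + 3775) - 5747 = -19567 - 5747 = -25314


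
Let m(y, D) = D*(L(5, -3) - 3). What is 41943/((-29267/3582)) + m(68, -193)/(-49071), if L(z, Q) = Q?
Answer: -2457484130944/478720319 ≈ -5133.4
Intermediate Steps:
m(y, D) = -6*D (m(y, D) = D*(-3 - 3) = D*(-6) = -6*D)
41943/((-29267/3582)) + m(68, -193)/(-49071) = 41943/((-29267/3582)) - 6*(-193)/(-49071) = 41943/((-29267*1/3582)) + 1158*(-1/49071) = 41943/(-29267/3582) - 386/16357 = 41943*(-3582/29267) - 386/16357 = -150239826/29267 - 386/16357 = -2457484130944/478720319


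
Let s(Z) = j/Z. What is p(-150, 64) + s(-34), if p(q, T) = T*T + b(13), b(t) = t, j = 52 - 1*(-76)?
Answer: 69789/17 ≈ 4105.2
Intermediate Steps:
j = 128 (j = 52 + 76 = 128)
s(Z) = 128/Z
p(q, T) = 13 + T² (p(q, T) = T*T + 13 = T² + 13 = 13 + T²)
p(-150, 64) + s(-34) = (13 + 64²) + 128/(-34) = (13 + 4096) + 128*(-1/34) = 4109 - 64/17 = 69789/17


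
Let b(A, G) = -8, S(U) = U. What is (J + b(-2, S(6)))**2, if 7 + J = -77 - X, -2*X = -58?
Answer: 14641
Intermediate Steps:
X = 29 (X = -1/2*(-58) = 29)
J = -113 (J = -7 + (-77 - 1*29) = -7 + (-77 - 29) = -7 - 106 = -113)
(J + b(-2, S(6)))**2 = (-113 - 8)**2 = (-121)**2 = 14641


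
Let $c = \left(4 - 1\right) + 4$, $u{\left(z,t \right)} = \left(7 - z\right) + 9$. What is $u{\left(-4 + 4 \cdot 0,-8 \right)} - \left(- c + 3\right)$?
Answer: $24$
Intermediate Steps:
$u{\left(z,t \right)} = 16 - z$
$c = 7$ ($c = 3 + 4 = 7$)
$u{\left(-4 + 4 \cdot 0,-8 \right)} - \left(- c + 3\right) = \left(16 - \left(-4 + 4 \cdot 0\right)\right) - \left(\left(-1\right) 7 + 3\right) = \left(16 - \left(-4 + 0\right)\right) - \left(-7 + 3\right) = \left(16 - -4\right) - -4 = \left(16 + 4\right) + 4 = 20 + 4 = 24$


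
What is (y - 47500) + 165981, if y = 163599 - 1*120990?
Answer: 161090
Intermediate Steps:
y = 42609 (y = 163599 - 120990 = 42609)
(y - 47500) + 165981 = (42609 - 47500) + 165981 = -4891 + 165981 = 161090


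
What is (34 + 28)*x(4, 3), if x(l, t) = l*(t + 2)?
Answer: 1240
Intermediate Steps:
x(l, t) = l*(2 + t)
(34 + 28)*x(4, 3) = (34 + 28)*(4*(2 + 3)) = 62*(4*5) = 62*20 = 1240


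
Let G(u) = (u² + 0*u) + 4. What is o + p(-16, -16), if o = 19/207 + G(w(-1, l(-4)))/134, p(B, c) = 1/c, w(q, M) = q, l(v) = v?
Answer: 14779/221904 ≈ 0.066601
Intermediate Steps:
G(u) = 4 + u² (G(u) = (u² + 0) + 4 = u² + 4 = 4 + u²)
o = 3581/27738 (o = 19/207 + (4 + (-1)²)/134 = 19*(1/207) + (4 + 1)*(1/134) = 19/207 + 5*(1/134) = 19/207 + 5/134 = 3581/27738 ≈ 0.12910)
o + p(-16, -16) = 3581/27738 + 1/(-16) = 3581/27738 - 1/16 = 14779/221904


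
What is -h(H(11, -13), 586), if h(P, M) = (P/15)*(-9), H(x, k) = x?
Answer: 33/5 ≈ 6.6000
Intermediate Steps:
h(P, M) = -3*P/5 (h(P, M) = (P*(1/15))*(-9) = (P/15)*(-9) = -3*P/5)
-h(H(11, -13), 586) = -(-3)*11/5 = -1*(-33/5) = 33/5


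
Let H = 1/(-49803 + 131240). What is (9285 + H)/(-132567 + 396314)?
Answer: 756142546/21478764439 ≈ 0.035204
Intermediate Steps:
H = 1/81437 ≈ 1.2279e-5
(9285 + H)/(-132567 + 396314) = (9285 + 1/81437)/(-132567 + 396314) = (756142546/81437)/263747 = (756142546/81437)*(1/263747) = 756142546/21478764439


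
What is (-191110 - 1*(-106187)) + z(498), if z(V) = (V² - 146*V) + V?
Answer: 90871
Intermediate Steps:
z(V) = V² - 145*V
(-191110 - 1*(-106187)) + z(498) = (-191110 - 1*(-106187)) + 498*(-145 + 498) = (-191110 + 106187) + 498*353 = -84923 + 175794 = 90871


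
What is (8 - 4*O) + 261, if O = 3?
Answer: 257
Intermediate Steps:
(8 - 4*O) + 261 = (8 - 4*3) + 261 = (8 - 12) + 261 = -4 + 261 = 257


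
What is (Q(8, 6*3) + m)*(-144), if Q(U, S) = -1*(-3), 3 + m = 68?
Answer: -9792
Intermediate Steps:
m = 65 (m = -3 + 68 = 65)
Q(U, S) = 3
(Q(8, 6*3) + m)*(-144) = (3 + 65)*(-144) = 68*(-144) = -9792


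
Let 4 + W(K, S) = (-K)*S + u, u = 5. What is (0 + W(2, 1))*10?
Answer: -10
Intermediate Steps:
W(K, S) = 1 - K*S (W(K, S) = -4 + ((-K)*S + 5) = -4 + (-K*S + 5) = -4 + (5 - K*S) = 1 - K*S)
(0 + W(2, 1))*10 = (0 + (1 - 1*2*1))*10 = (0 + (1 - 2))*10 = (0 - 1)*10 = -1*10 = -10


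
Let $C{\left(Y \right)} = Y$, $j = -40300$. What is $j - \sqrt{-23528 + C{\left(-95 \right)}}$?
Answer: $-40300 - i \sqrt{23623} \approx -40300.0 - 153.7 i$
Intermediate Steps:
$j - \sqrt{-23528 + C{\left(-95 \right)}} = -40300 - \sqrt{-23528 - 95} = -40300 - \sqrt{-23623} = -40300 - i \sqrt{23623}$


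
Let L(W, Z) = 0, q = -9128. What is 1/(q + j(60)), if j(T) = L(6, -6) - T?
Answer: -1/9188 ≈ -0.00010884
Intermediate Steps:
j(T) = -T (j(T) = 0 - T = -T)
1/(q + j(60)) = 1/(-9128 - 1*60) = 1/(-9128 - 60) = 1/(-9188) = -1/9188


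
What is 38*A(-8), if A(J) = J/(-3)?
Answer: 304/3 ≈ 101.33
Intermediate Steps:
A(J) = -J/3 (A(J) = J*(-⅓) = -J/3)
38*A(-8) = 38*(-⅓*(-8)) = 38*(8/3) = 304/3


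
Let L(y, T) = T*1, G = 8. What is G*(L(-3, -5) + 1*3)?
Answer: -16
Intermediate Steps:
L(y, T) = T
G*(L(-3, -5) + 1*3) = 8*(-5 + 1*3) = 8*(-5 + 3) = 8*(-2) = -16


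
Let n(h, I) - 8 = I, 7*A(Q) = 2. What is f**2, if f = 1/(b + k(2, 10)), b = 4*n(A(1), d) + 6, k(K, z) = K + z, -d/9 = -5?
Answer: 1/52900 ≈ 1.8904e-5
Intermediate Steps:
d = 45 (d = -9*(-5) = 45)
A(Q) = 2/7 (A(Q) = (1/7)*2 = 2/7)
n(h, I) = 8 + I
b = 218 (b = 4*(8 + 45) + 6 = 4*53 + 6 = 212 + 6 = 218)
f = 1/230 (f = 1/(218 + (2 + 10)) = 1/(218 + 12) = 1/230 ≈ 0.0043478)
f**2 = (1/230)**2 = 1/52900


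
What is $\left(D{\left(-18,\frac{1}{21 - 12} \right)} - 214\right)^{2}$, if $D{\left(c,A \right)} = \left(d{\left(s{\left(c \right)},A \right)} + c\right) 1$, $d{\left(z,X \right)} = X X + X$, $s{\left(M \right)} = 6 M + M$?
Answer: $\frac{352763524}{6561} \approx 53767.0$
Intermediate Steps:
$s{\left(M \right)} = 7 M$
$d{\left(z,X \right)} = X + X^{2}$ ($d{\left(z,X \right)} = X^{2} + X = X + X^{2}$)
$D{\left(c,A \right)} = c + A \left(1 + A\right)$ ($D{\left(c,A \right)} = \left(A \left(1 + A\right) + c\right) 1 = \left(c + A \left(1 + A\right)\right) 1 = c + A \left(1 + A\right)$)
$\left(D{\left(-18,\frac{1}{21 - 12} \right)} - 214\right)^{2} = \left(\left(-18 + \frac{1 + \frac{1}{21 - 12}}{21 - 12}\right) - 214\right)^{2} = \left(\left(-18 + \frac{1 + \frac{1}{9}}{9}\right) - 214\right)^{2} = \left(\left(-18 + \frac{1}{9} \cdot \frac{10}{9}\right) - 214\right)^{2} = \left(\left(-18 + \frac{10}{81}\right) - 214\right)^{2} = \left(- \frac{1448}{81} - 214\right)^{2} = \left(- \frac{18782}{81}\right)^{2} = \frac{352763524}{6561}$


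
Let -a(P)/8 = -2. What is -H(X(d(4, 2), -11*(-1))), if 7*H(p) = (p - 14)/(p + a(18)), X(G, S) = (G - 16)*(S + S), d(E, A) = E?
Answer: -139/868 ≈ -0.16014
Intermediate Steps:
a(P) = 16 (a(P) = -8*(-2) = 16)
X(G, S) = 2*S*(-16 + G) (X(G, S) = (-16 + G)*(2*S) = 2*S*(-16 + G))
H(p) = (-14 + p)/(7*(16 + p)) (H(p) = ((p - 14)/(p + 16))/7 = ((-14 + p)/(16 + p))/7 = (-14 + p)/(7*(16 + p)))
-H(X(d(4, 2), -11*(-1))) = -(-14 + 2*(-11*(-1))*(-16 + 4))/(7*(16 + 2*(-11*(-1))*(-16 + 4))) = -(-14 + 2*11*(-12))/(7*(16 + 2*11*(-12))) = -(-14 - 264)/(7*(16 - 264)) = -(-278)/(7*(-248)) = -(-1)*(-278)/(7*248) = -1*139/868 = -139/868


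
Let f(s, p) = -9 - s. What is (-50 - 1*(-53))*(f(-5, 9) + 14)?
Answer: 30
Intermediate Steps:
(-50 - 1*(-53))*(f(-5, 9) + 14) = (-50 - 1*(-53))*((-9 - 1*(-5)) + 14) = (-50 + 53)*((-9 + 5) + 14) = 3*(-4 + 14) = 3*10 = 30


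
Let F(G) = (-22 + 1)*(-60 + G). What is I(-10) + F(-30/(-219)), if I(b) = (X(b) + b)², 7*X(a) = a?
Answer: 4963930/3577 ≈ 1387.7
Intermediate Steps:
X(a) = a/7
F(G) = 1260 - 21*G (F(G) = -21*(-60 + G) = 1260 - 21*G)
I(b) = 64*b²/49 (I(b) = (b/7 + b)² = (8*b/7)² = 64*b²/49)
I(-10) + F(-30/(-219)) = (64/49)*(-10)² + (1260 - (-630)/(-219)) = (64/49)*100 + (1260 - (-630)*(-1)/219) = 6400/49 + (1260 - 21*10/73) = 6400/49 + (1260 - 210/73) = 6400/49 + 91770/73 = 4963930/3577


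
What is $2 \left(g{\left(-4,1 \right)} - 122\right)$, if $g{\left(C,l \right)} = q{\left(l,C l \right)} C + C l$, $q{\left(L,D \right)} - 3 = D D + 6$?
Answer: $-452$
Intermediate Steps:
$q{\left(L,D \right)} = 9 + D^{2}$ ($q{\left(L,D \right)} = 3 + \left(D D + 6\right) = 3 + \left(D^{2} + 6\right) = 3 + \left(6 + D^{2}\right) = 9 + D^{2}$)
$g{\left(C,l \right)} = C l + C \left(9 + C^{2} l^{2}\right)$ ($g{\left(C,l \right)} = \left(9 + \left(C l\right)^{2}\right) C + C l = \left(9 + C^{2} l^{2}\right) C + C l = C \left(9 + C^{2} l^{2}\right) + C l = C l + C \left(9 + C^{2} l^{2}\right)$)
$2 \left(g{\left(-4,1 \right)} - 122\right) = 2 \left(- 4 \left(9 + 1 + \left(-4\right)^{2} \cdot 1^{2}\right) - 122\right) = 2 \left(- 4 \left(9 + 1 + 16 \cdot 1\right) - 122\right) = 2 \left(- 4 \left(9 + 1 + 16\right) - 122\right) = 2 \left(\left(-4\right) 26 - 122\right) = 2 \left(-104 - 122\right) = 2 \left(-226\right) = -452$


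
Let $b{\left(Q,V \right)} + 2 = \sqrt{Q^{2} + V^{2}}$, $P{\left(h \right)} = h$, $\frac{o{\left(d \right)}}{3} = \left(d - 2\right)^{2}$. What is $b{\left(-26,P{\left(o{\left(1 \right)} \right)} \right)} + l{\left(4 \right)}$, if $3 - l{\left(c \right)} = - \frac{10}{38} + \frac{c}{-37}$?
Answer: $\frac{964}{703} + \sqrt{685} \approx 27.544$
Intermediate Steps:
$o{\left(d \right)} = 3 \left(-2 + d\right)^{2}$ ($o{\left(d \right)} = 3 \left(d - 2\right)^{2} = 3 \left(-2 + d\right)^{2}$)
$l{\left(c \right)} = \frac{62}{19} + \frac{c}{37}$ ($l{\left(c \right)} = 3 - \left(- \frac{10}{38} + \frac{c}{-37}\right) = 3 - \left(\left(-10\right) \frac{1}{38} + c \left(- \frac{1}{37}\right)\right) = 3 - \left(- \frac{5}{19} - \frac{c}{37}\right) = 3 + \left(\frac{5}{19} + \frac{c}{37}\right) = \frac{62}{19} + \frac{c}{37}$)
$b{\left(Q,V \right)} = -2 + \sqrt{Q^{2} + V^{2}}$
$b{\left(-26,P{\left(o{\left(1 \right)} \right)} \right)} + l{\left(4 \right)} = \left(-2 + \sqrt{\left(-26\right)^{2} + \left(3 \left(-2 + 1\right)^{2}\right)^{2}}\right) + \left(\frac{62}{19} + \frac{1}{37} \cdot 4\right) = \left(-2 + \sqrt{676 + \left(3 \left(-1\right)^{2}\right)^{2}}\right) + \left(\frac{62}{19} + \frac{4}{37}\right) = \left(-2 + \sqrt{676 + \left(3 \cdot 1\right)^{2}}\right) + \frac{2370}{703} = \left(-2 + \sqrt{676 + 3^{2}}\right) + \frac{2370}{703} = \left(-2 + \sqrt{676 + 9}\right) + \frac{2370}{703} = \left(-2 + \sqrt{685}\right) + \frac{2370}{703} = \frac{964}{703} + \sqrt{685}$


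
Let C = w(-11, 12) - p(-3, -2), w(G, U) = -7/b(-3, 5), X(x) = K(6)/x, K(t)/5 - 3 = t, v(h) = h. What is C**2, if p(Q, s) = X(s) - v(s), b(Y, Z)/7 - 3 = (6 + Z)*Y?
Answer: 94864/225 ≈ 421.62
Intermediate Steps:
K(t) = 15 + 5*t
b(Y, Z) = 21 + 7*Y*(6 + Z) (b(Y, Z) = 21 + 7*((6 + Z)*Y) = 21 + 7*(Y*(6 + Z)) = 21 + 7*Y*(6 + Z))
X(x) = 45/x (X(x) = (15 + 5*6)/x = (15 + 30)/x = 45/x)
w(G, U) = 1/30 (w(G, U) = -7/(21 + 42*(-3) + 7*(-3)*5) = -7/(21 - 126 - 105) = -7/(-210) = -7*(-1/210) = 1/30)
p(Q, s) = -s + 45/s (p(Q, s) = 45/s - s = -s + 45/s)
C = 308/15 (C = 1/30 - (-1*(-2) + 45/(-2)) = 1/30 - (2 + 45*(-1/2)) = 1/30 - (2 - 45/2) = 1/30 - 1*(-41/2) = 1/30 + 41/2 = 308/15 ≈ 20.533)
C**2 = (308/15)**2 = 94864/225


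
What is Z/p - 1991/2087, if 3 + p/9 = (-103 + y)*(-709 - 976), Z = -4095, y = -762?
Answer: -2902875887/3041848414 ≈ -0.95431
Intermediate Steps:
p = 13117698 (p = -27 + 9*((-103 - 762)*(-709 - 976)) = -27 + 9*(-865*(-1685)) = -27 + 9*1457525 = -27 + 13117725 = 13117698)
Z/p - 1991/2087 = -4095/13117698 - 1991/2087 = -4095*1/13117698 - 1991*1/2087 = -455/1457522 - 1991/2087 = -2902875887/3041848414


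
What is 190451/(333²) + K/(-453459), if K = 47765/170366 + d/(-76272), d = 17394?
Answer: 4453164873628733477/2592829824165009576 ≈ 1.7175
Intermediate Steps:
K = 8092689/154692328 (K = 47765/170366 + 17394/(-76272) = 47765*(1/170366) + 17394*(-1/76272) = 47765/170366 - 2899/12712 = 8092689/154692328 ≈ 0.052315)
190451/(333²) + K/(-453459) = 190451/(333²) + (8092689/154692328)/(-453459) = 190451/110889 + (8092689/154692328)*(-1/453459) = 190451*(1/110889) - 2697563/23382209454184 = 190451/110889 - 2697563/23382209454184 = 4453164873628733477/2592829824165009576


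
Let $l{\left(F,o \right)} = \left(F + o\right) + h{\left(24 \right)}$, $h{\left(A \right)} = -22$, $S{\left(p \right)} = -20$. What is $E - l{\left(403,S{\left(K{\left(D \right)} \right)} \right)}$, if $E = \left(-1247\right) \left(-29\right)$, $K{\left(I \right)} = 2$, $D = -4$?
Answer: $35802$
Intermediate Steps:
$l{\left(F,o \right)} = -22 + F + o$ ($l{\left(F,o \right)} = \left(F + o\right) - 22 = -22 + F + o$)
$E = 36163$
$E - l{\left(403,S{\left(K{\left(D \right)} \right)} \right)} = 36163 - \left(-22 + 403 - 20\right) = 36163 - 361 = 35802$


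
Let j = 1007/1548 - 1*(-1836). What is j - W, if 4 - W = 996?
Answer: 4378751/1548 ≈ 2828.6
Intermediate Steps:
W = -992 (W = 4 - 1*996 = 4 - 996 = -992)
j = 2843135/1548 (j = 1007*(1/1548) + 1836 = 1007/1548 + 1836 = 2843135/1548 ≈ 1836.7)
j - W = 2843135/1548 - 1*(-992) = 2843135/1548 + 992 = 4378751/1548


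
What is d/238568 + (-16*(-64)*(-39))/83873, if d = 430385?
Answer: 26570229457/20009413864 ≈ 1.3279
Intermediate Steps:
d/238568 + (-16*(-64)*(-39))/83873 = 430385/238568 + (-16*(-64)*(-39))/83873 = 430385*(1/238568) + (1024*(-39))*(1/83873) = 430385/238568 - 39936*1/83873 = 430385/238568 - 39936/83873 = 26570229457/20009413864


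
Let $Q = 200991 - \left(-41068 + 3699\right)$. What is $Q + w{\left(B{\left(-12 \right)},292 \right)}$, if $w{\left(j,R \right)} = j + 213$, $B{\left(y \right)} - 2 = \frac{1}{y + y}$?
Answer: $\frac{5725799}{24} \approx 2.3858 \cdot 10^{5}$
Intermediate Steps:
$B{\left(y \right)} = 2 + \frac{1}{2 y}$ ($B{\left(y \right)} = 2 + \frac{1}{y + y} = 2 + \frac{1}{2 y}$)
$w{\left(j,R \right)} = 213 + j$
$Q = 238360$ ($Q = 200991 - -37369 = 200991 + 37369 = 238360$)
$Q + w{\left(B{\left(-12 \right)},292 \right)} = 238360 + \left(213 + \left(2 + \frac{1}{2 \left(-12\right)}\right)\right) = 238360 + \left(213 + \left(2 + \frac{1}{2} \left(- \frac{1}{12}\right)\right)\right) = 238360 + \left(213 + \left(2 - \frac{1}{24}\right)\right) = 238360 + \left(213 + \frac{47}{24}\right) = 238360 + \frac{5159}{24} = \frac{5725799}{24}$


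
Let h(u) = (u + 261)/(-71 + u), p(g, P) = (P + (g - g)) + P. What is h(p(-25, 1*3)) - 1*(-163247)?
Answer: 10610788/65 ≈ 1.6324e+5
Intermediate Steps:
p(g, P) = 2*P (p(g, P) = (P + 0) + P = P + P = 2*P)
h(u) = (261 + u)/(-71 + u)
h(p(-25, 1*3)) - 1*(-163247) = (261 + 2*(1*3))/(-71 + 2*(1*3)) - 1*(-163247) = (261 + 2*3)/(-71 + 2*3) + 163247 = (261 + 6)/(-71 + 6) + 163247 = 267/(-65) + 163247 = -1/65*267 + 163247 = -267/65 + 163247 = 10610788/65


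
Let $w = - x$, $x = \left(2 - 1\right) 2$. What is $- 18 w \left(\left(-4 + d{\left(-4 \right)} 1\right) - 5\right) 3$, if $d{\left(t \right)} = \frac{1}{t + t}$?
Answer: $- \frac{1971}{2} \approx -985.5$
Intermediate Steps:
$x = 2$ ($x = 1 \cdot 2 = 2$)
$d{\left(t \right)} = \frac{1}{2 t}$
$w = -2$ ($w = \left(-1\right) 2 = -2$)
$- 18 w \left(\left(-4 + d{\left(-4 \right)} 1\right) - 5\right) 3 = \left(-18\right) \left(-2\right) \left(\left(-4 + \frac{1}{2 \left(-4\right)} 1\right) - 5\right) 3 = 36 \left(\left(-4 + \frac{1}{2} \left(- \frac{1}{4}\right) 1\right) - 5\right) 3 = 36 \left(\left(-4 - \frac{1}{8}\right) - 5\right) 3 = 36 \left(- \frac{33}{8} - 5\right) 3 = 36 \left(\left(- \frac{73}{8}\right) 3\right) = 36 \left(- \frac{219}{8}\right) = - \frac{1971}{2}$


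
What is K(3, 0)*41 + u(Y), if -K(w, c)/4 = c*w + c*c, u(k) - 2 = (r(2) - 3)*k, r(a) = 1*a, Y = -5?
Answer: 7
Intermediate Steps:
r(a) = a
u(k) = 2 - k (u(k) = 2 + (2 - 3)*k = 2 - k)
K(w, c) = -4*c² - 4*c*w (K(w, c) = -4*(c*w + c*c) = -4*(c*w + c²) = -4*(c² + c*w) = -4*c² - 4*c*w)
K(3, 0)*41 + u(Y) = -4*0*(0 + 3)*41 + (2 - 1*(-5)) = -4*0*3*41 + (2 + 5) = 0*41 + 7 = 0 + 7 = 7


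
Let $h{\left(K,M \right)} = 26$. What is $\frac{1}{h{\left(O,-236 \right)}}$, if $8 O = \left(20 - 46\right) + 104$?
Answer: $\frac{1}{26} \approx 0.038462$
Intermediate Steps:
$O = \frac{39}{4}$ ($O = \frac{\left(20 - 46\right) + 104}{8} = \frac{-26 + 104}{8} = \frac{1}{8} \cdot 78 = \frac{39}{4} \approx 9.75$)
$\frac{1}{h{\left(O,-236 \right)}} = \frac{1}{26}$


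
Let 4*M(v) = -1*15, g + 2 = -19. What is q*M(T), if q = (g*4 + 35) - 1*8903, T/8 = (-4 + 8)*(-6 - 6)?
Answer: 33570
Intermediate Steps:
g = -21 (g = -2 - 19 = -21)
T = -384 (T = 8*((-4 + 8)*(-6 - 6)) = 8*(4*(-12)) = 8*(-48) = -384)
q = -8952 (q = (-21*4 + 35) - 1*8903 = (-84 + 35) - 8903 = -49 - 8903 = -8952)
M(v) = -15/4 (M(v) = (-1*15)/4 = (¼)*(-15) = -15/4)
q*M(T) = -8952*(-15/4) = 33570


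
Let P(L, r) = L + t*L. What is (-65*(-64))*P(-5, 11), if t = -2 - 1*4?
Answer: 104000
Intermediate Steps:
t = -6 (t = -2 - 4 = -6)
P(L, r) = -5*L (P(L, r) = L - 6*L = -5*L)
(-65*(-64))*P(-5, 11) = (-65*(-64))*(-5*(-5)) = 4160*25 = 104000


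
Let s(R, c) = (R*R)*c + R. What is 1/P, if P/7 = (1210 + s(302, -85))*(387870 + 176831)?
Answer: -1/30638302256996 ≈ -3.2639e-14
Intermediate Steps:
s(R, c) = R + c*R**2 (s(R, c) = R**2*c + R = c*R**2 + R = R + c*R**2)
P = -30638302256996 (P = 7*((1210 + 302*(1 + 302*(-85)))*(387870 + 176831)) = 7*((1210 + 302*(1 - 25670))*564701) = 7*((1210 + 302*(-25669))*564701) = 7*((1210 - 7752038)*564701) = 7*(-7750828*564701) = 7*(-4376900322428) = -30638302256996)
1/P = 1/(-30638302256996) = -1/30638302256996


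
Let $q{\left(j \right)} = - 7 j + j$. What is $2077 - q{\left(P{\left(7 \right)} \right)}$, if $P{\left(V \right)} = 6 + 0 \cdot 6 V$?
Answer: $2113$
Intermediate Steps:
$P{\left(V \right)} = 6$ ($P{\left(V \right)} = 6 + 0 = 6$)
$q{\left(j \right)} = - 6 j$
$2077 - q{\left(P{\left(7 \right)} \right)} = 2077 - \left(-6\right) 6 = 2077 - -36 = 2077 + 36 = 2113$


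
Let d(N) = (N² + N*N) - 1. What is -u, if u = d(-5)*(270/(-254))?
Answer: 6615/127 ≈ 52.087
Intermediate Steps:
d(N) = -1 + 2*N² (d(N) = (N² + N²) - 1 = 2*N² - 1 = -1 + 2*N²)
u = -6615/127 (u = (-1 + 2*(-5)²)*(270/(-254)) = (-1 + 2*25)*(270*(-1/254)) = (-1 + 50)*(-135/127) = 49*(-135/127) = -6615/127 ≈ -52.087)
-u = -1*(-6615/127) = 6615/127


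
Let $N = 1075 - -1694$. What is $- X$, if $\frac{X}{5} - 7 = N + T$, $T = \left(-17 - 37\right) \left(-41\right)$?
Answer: $-24950$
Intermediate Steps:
$N = 2769$ ($N = 1075 + 1694 = 2769$)
$T = 2214$ ($T = \left(-54\right) \left(-41\right) = 2214$)
$X = 24950$ ($X = 35 + 5 \left(2769 + 2214\right) = 35 + 5 \cdot 4983 = 35 + 24915 = 24950$)
$- X = \left(-1\right) 24950 = -24950$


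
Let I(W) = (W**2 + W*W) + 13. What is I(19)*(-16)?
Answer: -11760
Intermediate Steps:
I(W) = 13 + 2*W**2 (I(W) = (W**2 + W**2) + 13 = 2*W**2 + 13 = 13 + 2*W**2)
I(19)*(-16) = (13 + 2*19**2)*(-16) = (13 + 2*361)*(-16) = (13 + 722)*(-16) = 735*(-16) = -11760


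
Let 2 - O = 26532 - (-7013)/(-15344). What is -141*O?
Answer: 57396772287/15344 ≈ 3.7407e+6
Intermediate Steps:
O = -407069307/15344 (O = 2 - (26532 - (-7013)/(-15344)) = 2 - (26532 - (-7013)*(-1)/15344) = 2 - (26532 - 1*7013/15344) = 2 - (26532 - 7013/15344) = 2 - 1*407099995/15344 = 2 - 407099995/15344 = -407069307/15344 ≈ -26530.)
-141*O = -141*(-407069307/15344) = 57396772287/15344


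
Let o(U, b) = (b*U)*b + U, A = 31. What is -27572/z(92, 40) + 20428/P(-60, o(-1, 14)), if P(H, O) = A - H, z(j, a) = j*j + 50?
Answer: 85707470/387387 ≈ 221.25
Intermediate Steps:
o(U, b) = U + U*b² (o(U, b) = (U*b)*b + U = U*b² + U = U + U*b²)
z(j, a) = 50 + j² (z(j, a) = j² + 50 = 50 + j²)
P(H, O) = 31 - H
-27572/z(92, 40) + 20428/P(-60, o(-1, 14)) = -27572/(50 + 92²) + 20428/(31 - 1*(-60)) = -27572/(50 + 8464) + 20428/(31 + 60) = -27572/8514 + 20428/91 = -27572*1/8514 + 20428*(1/91) = -13786/4257 + 20428/91 = 85707470/387387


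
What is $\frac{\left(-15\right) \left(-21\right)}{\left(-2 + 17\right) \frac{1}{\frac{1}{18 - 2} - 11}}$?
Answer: $- \frac{3675}{16} \approx -229.69$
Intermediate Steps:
$\frac{\left(-15\right) \left(-21\right)}{\left(-2 + 17\right) \frac{1}{\frac{1}{18 - 2} - 11}} = \frac{315}{15 \frac{1}{\frac{1}{16} - 11}} = \frac{315}{15 \frac{1}{- \frac{175}{16}}} = \frac{315}{15 \left(- \frac{16}{175}\right)} = \frac{315}{- \frac{48}{35}} = 315 \left(- \frac{35}{48}\right) = - \frac{3675}{16}$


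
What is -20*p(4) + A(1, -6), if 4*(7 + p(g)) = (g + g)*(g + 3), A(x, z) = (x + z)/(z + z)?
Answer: -1675/12 ≈ -139.58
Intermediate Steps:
A(x, z) = (x + z)/(2*z) (A(x, z) = (x + z)/((2*z)) = (x + z)*(1/(2*z)) = (x + z)/(2*z))
p(g) = -7 + g*(3 + g)/2 (p(g) = -7 + ((g + g)*(g + 3))/4 = -7 + ((2*g)*(3 + g))/4 = -7 + (2*g*(3 + g))/4 = -7 + g*(3 + g)/2)
-20*p(4) + A(1, -6) = -20*(-7 + (1/2)*4**2 + (3/2)*4) + (1/2)*(1 - 6)/(-6) = -20*(-7 + (1/2)*16 + 6) + (1/2)*(-1/6)*(-5) = -20*(-7 + 8 + 6) + 5/12 = -20*7 + 5/12 = -140 + 5/12 = -1675/12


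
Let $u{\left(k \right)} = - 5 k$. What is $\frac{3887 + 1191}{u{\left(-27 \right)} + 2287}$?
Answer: $\frac{2539}{1211} \approx 2.0966$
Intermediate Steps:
$\frac{3887 + 1191}{u{\left(-27 \right)} + 2287} = \frac{3887 + 1191}{\left(-5\right) \left(-27\right) + 2287} = \frac{5078}{135 + 2287} = \frac{5078}{2422} = 5078 \cdot \frac{1}{2422} = \frac{2539}{1211}$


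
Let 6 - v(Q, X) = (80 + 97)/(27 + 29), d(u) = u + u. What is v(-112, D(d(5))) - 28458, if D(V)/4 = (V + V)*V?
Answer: -1593489/56 ≈ -28455.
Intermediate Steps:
d(u) = 2*u
D(V) = 8*V**2 (D(V) = 4*((V + V)*V) = 4*((2*V)*V) = 4*(2*V**2) = 8*V**2)
v(Q, X) = 159/56 (v(Q, X) = 6 - (80 + 97)/(27 + 29) = 6 - 177/56 = 159/56)
v(-112, D(d(5))) - 28458 = 159/56 - 28458 = -1593489/56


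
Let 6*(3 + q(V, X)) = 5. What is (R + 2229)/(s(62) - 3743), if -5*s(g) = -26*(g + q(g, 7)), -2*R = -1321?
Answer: -86685/102956 ≈ -0.84196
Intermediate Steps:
q(V, X) = -13/6 (q(V, X) = -3 + (⅙)*5 = -3 + ⅚ = -13/6)
R = 1321/2 (R = -½*(-1321) = 1321/2 ≈ 660.50)
s(g) = -169/15 + 26*g/5 (s(g) = -(-26)*(g - 13/6)/5 = -(-26)*(-13/6 + g)/5 = -(169/3 - 26*g)/5 = -169/15 + 26*g/5)
(R + 2229)/(s(62) - 3743) = (1321/2 + 2229)/((-169/15 + (26/5)*62) - 3743) = 5779/(2*((-169/15 + 1612/5) - 3743)) = 5779/(2*(4667/15 - 3743)) = 5779/(2*(-51478/15)) = (5779/2)*(-15/51478) = -86685/102956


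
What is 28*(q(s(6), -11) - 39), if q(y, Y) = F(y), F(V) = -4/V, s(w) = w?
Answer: -3332/3 ≈ -1110.7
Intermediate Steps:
q(y, Y) = -4/y
28*(q(s(6), -11) - 39) = 28*(-4/6 - 39) = 28*(-4*⅙ - 39) = 28*(-⅔ - 39) = 28*(-119/3) = -3332/3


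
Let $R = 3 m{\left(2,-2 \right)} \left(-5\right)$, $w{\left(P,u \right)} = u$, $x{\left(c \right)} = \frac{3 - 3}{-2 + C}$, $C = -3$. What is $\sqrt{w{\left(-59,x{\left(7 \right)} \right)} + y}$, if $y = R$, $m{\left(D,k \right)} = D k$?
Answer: $2 \sqrt{15} \approx 7.746$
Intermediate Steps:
$x{\left(c \right)} = 0$ ($x{\left(c \right)} = \frac{3 - 3}{-2 - 3} = \frac{0}{-5} = 0 \left(- \frac{1}{5}\right) = 0$)
$R = 60$ ($R = 3 \cdot 2 \left(-2\right) \left(-5\right) = 3 \left(-4\right) \left(-5\right) = \left(-12\right) \left(-5\right) = 60$)
$y = 60$
$\sqrt{w{\left(-59,x{\left(7 \right)} \right)} + y} = \sqrt{0 + 60} = \sqrt{60} = 2 \sqrt{15}$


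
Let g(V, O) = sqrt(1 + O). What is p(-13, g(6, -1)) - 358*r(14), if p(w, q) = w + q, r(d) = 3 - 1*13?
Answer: 3567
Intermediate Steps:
r(d) = -10 (r(d) = 3 - 13 = -10)
p(w, q) = q + w
p(-13, g(6, -1)) - 358*r(14) = (sqrt(1 - 1) - 13) - 358*(-10) = (sqrt(0) - 13) + 3580 = (0 - 13) + 3580 = -13 + 3580 = 3567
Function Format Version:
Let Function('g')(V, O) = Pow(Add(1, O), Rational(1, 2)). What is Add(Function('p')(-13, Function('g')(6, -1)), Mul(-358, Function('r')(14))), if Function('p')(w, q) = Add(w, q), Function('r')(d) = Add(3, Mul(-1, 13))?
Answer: 3567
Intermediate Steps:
Function('r')(d) = -10 (Function('r')(d) = Add(3, -13) = -10)
Function('p')(w, q) = Add(q, w)
Add(Function('p')(-13, Function('g')(6, -1)), Mul(-358, Function('r')(14))) = Add(Add(Pow(Add(1, -1), Rational(1, 2)), -13), Mul(-358, -10)) = Add(Add(Pow(0, Rational(1, 2)), -13), 3580) = Add(Add(0, -13), 3580) = Add(-13, 3580) = 3567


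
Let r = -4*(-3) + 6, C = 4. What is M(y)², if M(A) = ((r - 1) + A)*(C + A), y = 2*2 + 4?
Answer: 90000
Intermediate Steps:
r = 18 (r = 12 + 6 = 18)
y = 8 (y = 4 + 4 = 8)
M(A) = (4 + A)*(17 + A) (M(A) = ((18 - 1) + A)*(4 + A) = (17 + A)*(4 + A) = (4 + A)*(17 + A))
M(y)² = (68 + 8² + 21*8)² = (68 + 64 + 168)² = 300² = 90000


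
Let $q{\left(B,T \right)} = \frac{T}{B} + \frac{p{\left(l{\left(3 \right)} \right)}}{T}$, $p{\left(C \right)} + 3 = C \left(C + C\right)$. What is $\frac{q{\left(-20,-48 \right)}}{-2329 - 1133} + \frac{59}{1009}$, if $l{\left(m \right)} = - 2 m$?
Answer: $\frac{16262947}{279452640} \approx 0.058196$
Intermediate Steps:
$p{\left(C \right)} = -3 + 2 C^{2}$ ($p{\left(C \right)} = -3 + C \left(C + C\right) = -3 + C 2 C = -3 + 2 C^{2}$)
$q{\left(B,T \right)} = \frac{69}{T} + \frac{T}{B}$ ($q{\left(B,T \right)} = \frac{T}{B} + \frac{-3 + 2 \left(\left(-2\right) 3\right)^{2}}{T} = \frac{T}{B} + \frac{-3 + 2 \left(-6\right)^{2}}{T} = \frac{T}{B} + \frac{-3 + 2 \cdot 36}{T} = \frac{T}{B} + \frac{-3 + 72}{T} = \frac{T}{B} + \frac{69}{T} = \frac{69}{T} + \frac{T}{B}$)
$\frac{q{\left(-20,-48 \right)}}{-2329 - 1133} + \frac{59}{1009} = \frac{\frac{69}{-48} - \frac{48}{-20}}{-2329 - 1133} + \frac{59}{1009} = \frac{69 \left(- \frac{1}{48}\right) - - \frac{12}{5}}{-2329 - 1133} + 59 \cdot \frac{1}{1009} = \frac{- \frac{23}{16} + \frac{12}{5}}{-3462} + \frac{59}{1009} = \frac{77}{80} \left(- \frac{1}{3462}\right) + \frac{59}{1009} = - \frac{77}{276960} + \frac{59}{1009} = \frac{16262947}{279452640}$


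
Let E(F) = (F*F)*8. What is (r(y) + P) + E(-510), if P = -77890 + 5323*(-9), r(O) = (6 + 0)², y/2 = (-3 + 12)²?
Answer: 1955039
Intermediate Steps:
y = 162 (y = 2*(-3 + 12)² = 2*9² = 2*81 = 162)
r(O) = 36 (r(O) = 6² = 36)
P = -125797 (P = -77890 - 47907 = -125797)
E(F) = 8*F² (E(F) = F²*8 = 8*F²)
(r(y) + P) + E(-510) = (36 - 125797) + 8*(-510)² = -125761 + 8*260100 = -125761 + 2080800 = 1955039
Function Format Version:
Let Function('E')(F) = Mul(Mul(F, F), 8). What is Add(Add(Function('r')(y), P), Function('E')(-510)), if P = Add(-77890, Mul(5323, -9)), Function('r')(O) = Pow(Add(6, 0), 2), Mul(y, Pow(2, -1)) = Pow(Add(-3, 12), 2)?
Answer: 1955039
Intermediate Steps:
y = 162 (y = Mul(2, Pow(Add(-3, 12), 2)) = Mul(2, Pow(9, 2)) = Mul(2, 81) = 162)
Function('r')(O) = 36 (Function('r')(O) = Pow(6, 2) = 36)
P = -125797 (P = Add(-77890, -47907) = -125797)
Function('E')(F) = Mul(8, Pow(F, 2)) (Function('E')(F) = Mul(Pow(F, 2), 8) = Mul(8, Pow(F, 2)))
Add(Add(Function('r')(y), P), Function('E')(-510)) = Add(Add(36, -125797), Mul(8, Pow(-510, 2))) = Add(-125761, Mul(8, 260100)) = Add(-125761, 2080800) = 1955039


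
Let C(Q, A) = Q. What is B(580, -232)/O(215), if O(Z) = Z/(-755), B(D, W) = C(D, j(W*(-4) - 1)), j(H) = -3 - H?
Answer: -87580/43 ≈ -2036.7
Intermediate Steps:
B(D, W) = D
O(Z) = -Z/755 (O(Z) = Z*(-1/755) = -Z/755)
B(580, -232)/O(215) = 580/((-1/755*215)) = 580/(-43/151) = 580*(-151/43) = -87580/43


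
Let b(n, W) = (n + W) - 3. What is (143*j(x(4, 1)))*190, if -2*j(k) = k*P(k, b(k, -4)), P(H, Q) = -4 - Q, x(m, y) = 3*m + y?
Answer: 1766050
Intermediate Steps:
x(m, y) = y + 3*m
b(n, W) = -3 + W + n (b(n, W) = (W + n) - 3 = -3 + W + n)
j(k) = -k*(3 - k)/2 (j(k) = -k*(-4 - (-3 - 4 + k))/2 = -k*(-4 - (-7 + k))/2 = -k*(-4 + (7 - k))/2 = -k*(3 - k)/2)
(143*j(x(4, 1)))*190 = (143*((1 + 3*4)*(-3 + (1 + 3*4))/2))*190 = (143*((1 + 12)*(-3 + (1 + 12))/2))*190 = (143*((½)*13*(-3 + 13)))*190 = (143*((½)*13*10))*190 = (143*65)*190 = 9295*190 = 1766050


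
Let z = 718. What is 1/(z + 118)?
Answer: 1/836 ≈ 0.0011962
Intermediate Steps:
1/(z + 118) = 1/(718 + 118) = 1/836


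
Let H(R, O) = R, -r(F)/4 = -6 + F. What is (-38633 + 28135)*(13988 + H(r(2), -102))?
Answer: -147013992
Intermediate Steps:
r(F) = 24 - 4*F (r(F) = -4*(-6 + F) = 24 - 4*F)
(-38633 + 28135)*(13988 + H(r(2), -102)) = (-38633 + 28135)*(13988 + (24 - 4*2)) = -10498*(13988 + (24 - 8)) = -10498*(13988 + 16) = -10498*14004 = -147013992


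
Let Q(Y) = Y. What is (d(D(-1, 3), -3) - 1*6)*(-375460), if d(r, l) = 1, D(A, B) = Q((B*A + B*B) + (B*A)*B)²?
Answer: 1877300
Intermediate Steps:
D(A, B) = (B² + A*B + A*B²)² (D(A, B) = ((B*A + B*B) + (B*A)*B)² = ((A*B + B²) + (A*B)*B)² = ((B² + A*B) + A*B²)² = (B² + A*B + A*B²)²)
(d(D(-1, 3), -3) - 1*6)*(-375460) = (1 - 1*6)*(-375460) = (1 - 6)*(-375460) = -5*(-375460) = 1877300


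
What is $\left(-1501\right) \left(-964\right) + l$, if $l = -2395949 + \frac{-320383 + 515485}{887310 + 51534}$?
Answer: $- \frac{16499049597}{17386} \approx -9.4899 \cdot 10^{5}$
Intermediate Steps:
$l = - \frac{41655965701}{17386}$ ($l = -2395949 + \frac{195102}{938844} = -2395949 + 195102 \cdot \frac{1}{938844} = -2395949 + \frac{3613}{17386} = - \frac{41655965701}{17386} \approx -2.3959 \cdot 10^{6}$)
$\left(-1501\right) \left(-964\right) + l = \left(-1501\right) \left(-964\right) - \frac{41655965701}{17386} = 1446964 - \frac{41655965701}{17386} = - \frac{16499049597}{17386}$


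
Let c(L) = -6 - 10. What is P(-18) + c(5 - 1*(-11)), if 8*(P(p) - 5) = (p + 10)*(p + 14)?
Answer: -7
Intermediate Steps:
c(L) = -16
P(p) = 5 + (10 + p)*(14 + p)/8 (P(p) = 5 + ((p + 10)*(p + 14))/8 = 5 + ((10 + p)*(14 + p))/8 = 5 + (10 + p)*(14 + p)/8)
P(-18) + c(5 - 1*(-11)) = (45/2 + 3*(-18) + (⅛)*(-18)²) - 16 = (45/2 - 54 + (⅛)*324) - 16 = (45/2 - 54 + 81/2) - 16 = 9 - 16 = -7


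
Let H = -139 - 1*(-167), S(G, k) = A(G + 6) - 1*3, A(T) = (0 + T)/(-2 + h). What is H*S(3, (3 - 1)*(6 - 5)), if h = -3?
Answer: -672/5 ≈ -134.40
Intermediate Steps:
A(T) = -T/5 (A(T) = (0 + T)/(-2 - 3) = T/(-5) = T*(-1/5) = -T/5)
S(G, k) = -21/5 - G/5 (S(G, k) = -(G + 6)/5 - 1*3 = -(6 + G)/5 - 3 = (-6/5 - G/5) - 3 = -21/5 - G/5)
H = 28 (H = -139 + 167 = 28)
H*S(3, (3 - 1)*(6 - 5)) = 28*(-21/5 - 1/5*3) = 28*(-21/5 - 3/5) = 28*(-24/5) = -672/5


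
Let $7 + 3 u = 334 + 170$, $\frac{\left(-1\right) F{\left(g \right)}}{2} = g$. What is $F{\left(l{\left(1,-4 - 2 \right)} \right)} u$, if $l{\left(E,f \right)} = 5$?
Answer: $- \frac{4970}{3} \approx -1656.7$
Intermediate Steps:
$F{\left(g \right)} = - 2 g$
$u = \frac{497}{3}$ ($u = - \frac{7}{3} + \frac{334 + 170}{3} = - \frac{7}{3} + \frac{1}{3} \cdot 504 = - \frac{7}{3} + 168 = \frac{497}{3} \approx 165.67$)
$F{\left(l{\left(1,-4 - 2 \right)} \right)} u = \left(-2\right) 5 \cdot \frac{497}{3} = \left(-10\right) \frac{497}{3} = - \frac{4970}{3}$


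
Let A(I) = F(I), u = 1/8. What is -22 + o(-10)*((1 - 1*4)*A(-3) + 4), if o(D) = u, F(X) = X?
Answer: -163/8 ≈ -20.375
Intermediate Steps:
u = ⅛ ≈ 0.12500
o(D) = ⅛
A(I) = I
-22 + o(-10)*((1 - 1*4)*A(-3) + 4) = -22 + ((1 - 1*4)*(-3) + 4)/8 = -22 + ((1 - 4)*(-3) + 4)/8 = -22 + (-3*(-3) + 4)/8 = -22 + (9 + 4)/8 = -22 + (⅛)*13 = -22 + 13/8 = -163/8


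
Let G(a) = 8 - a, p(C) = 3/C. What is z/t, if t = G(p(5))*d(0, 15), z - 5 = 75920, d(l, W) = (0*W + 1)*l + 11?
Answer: 379625/407 ≈ 932.74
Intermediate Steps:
d(l, W) = 11 + l (d(l, W) = (0 + 1)*l + 11 = 1*l + 11 = l + 11 = 11 + l)
z = 75925 (z = 5 + 75920 = 75925)
t = 407/5 (t = (8 - 3/5)*(11 + 0) = (8 - 3/5)*11 = (8 - 1*⅗)*11 = (8 - ⅗)*11 = (37/5)*11 = 407/5 ≈ 81.400)
z/t = 75925/(407/5) = 75925*(5/407) = 379625/407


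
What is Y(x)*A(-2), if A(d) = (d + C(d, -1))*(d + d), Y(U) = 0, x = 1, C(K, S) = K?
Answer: 0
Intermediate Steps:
A(d) = 4*d² (A(d) = (d + d)*(d + d) = (2*d)*(2*d) = 4*d²)
Y(x)*A(-2) = 0*(4*(-2)²) = 0*(4*4) = 0*16 = 0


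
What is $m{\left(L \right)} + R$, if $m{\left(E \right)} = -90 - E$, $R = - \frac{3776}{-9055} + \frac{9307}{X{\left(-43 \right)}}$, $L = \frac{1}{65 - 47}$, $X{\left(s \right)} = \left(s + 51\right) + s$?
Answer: $- \frac{81132179}{228186} \approx -355.55$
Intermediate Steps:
$X{\left(s \right)} = 51 + 2 s$ ($X{\left(s \right)} = \left(51 + s\right) + s = 51 + 2 s$)
$L = \frac{1}{18} \approx 0.055556$
$R = - \frac{3365709}{12677}$ ($R = - \frac{3776}{-9055} + \frac{9307}{51 + 2 \left(-43\right)} = \left(-3776\right) \left(- \frac{1}{9055}\right) + \frac{9307}{51 - 86} = \frac{3776}{9055} + \frac{9307}{-35} = \frac{3776}{9055} + 9307 \left(- \frac{1}{35}\right) = \frac{3776}{9055} - \frac{9307}{35} = - \frac{3365709}{12677} \approx -265.5$)
$m{\left(L \right)} + R = \left(-90 - \frac{1}{18}\right) - \frac{3365709}{12677} = - \frac{1621}{18} - \frac{3365709}{12677} = - \frac{81132179}{228186}$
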